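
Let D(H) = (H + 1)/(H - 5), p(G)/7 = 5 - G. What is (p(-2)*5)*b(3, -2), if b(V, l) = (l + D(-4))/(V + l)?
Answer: -1225/3 ≈ -408.33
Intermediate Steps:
p(G) = 35 - 7*G (p(G) = 7*(5 - G) = 35 - 7*G)
D(H) = (1 + H)/(-5 + H)
b(V, l) = (⅓ + l)/(V + l) (b(V, l) = (l + (1 - 4)/(-5 - 4))/(V + l) = (l - 3/(-9))/(V + l) = (l - ⅑*(-3))/(V + l) = (l + ⅓)/(V + l) = (⅓ + l)/(V + l))
(p(-2)*5)*b(3, -2) = ((35 - 7*(-2))*5)*((⅓ - 2)/(3 - 2)) = ((35 + 14)*5)*(-5/3/1) = (49*5)*(1*(-5/3)) = 245*(-5/3) = -1225/3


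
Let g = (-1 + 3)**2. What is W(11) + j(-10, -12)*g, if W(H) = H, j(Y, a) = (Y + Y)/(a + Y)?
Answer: 161/11 ≈ 14.636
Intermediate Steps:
j(Y, a) = 2*Y/(Y + a) (j(Y, a) = (2*Y)/(Y + a) = 2*Y/(Y + a))
g = 4 (g = 2**2 = 4)
W(11) + j(-10, -12)*g = 11 + (2*(-10)/(-10 - 12))*4 = 11 + (2*(-10)/(-22))*4 = 11 + (2*(-10)*(-1/22))*4 = 11 + (10/11)*4 = 11 + 40/11 = 161/11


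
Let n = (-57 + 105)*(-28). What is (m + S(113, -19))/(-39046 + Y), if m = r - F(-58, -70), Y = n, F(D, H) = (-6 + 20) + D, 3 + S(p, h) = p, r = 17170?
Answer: -8662/20195 ≈ -0.42892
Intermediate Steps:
S(p, h) = -3 + p
n = -1344 (n = 48*(-28) = -1344)
F(D, H) = 14 + D
Y = -1344
m = 17214 (m = 17170 - (14 - 58) = 17170 - 1*(-44) = 17170 + 44 = 17214)
(m + S(113, -19))/(-39046 + Y) = (17214 + (-3 + 113))/(-39046 - 1344) = (17214 + 110)/(-40390) = 17324*(-1/40390) = -8662/20195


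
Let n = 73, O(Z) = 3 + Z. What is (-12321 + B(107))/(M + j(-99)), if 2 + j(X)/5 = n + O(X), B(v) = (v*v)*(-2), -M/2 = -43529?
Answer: -35219/86933 ≈ -0.40513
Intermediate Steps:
M = 87058 (M = -2*(-43529) = 87058)
B(v) = -2*v² (B(v) = v²*(-2) = -2*v²)
j(X) = 370 + 5*X (j(X) = -10 + 5*(73 + (3 + X)) = -10 + 5*(76 + X) = -10 + (380 + 5*X) = 370 + 5*X)
(-12321 + B(107))/(M + j(-99)) = (-12321 - 2*107²)/(87058 + (370 + 5*(-99))) = (-12321 - 2*11449)/(87058 + (370 - 495)) = (-12321 - 22898)/(87058 - 125) = -35219/86933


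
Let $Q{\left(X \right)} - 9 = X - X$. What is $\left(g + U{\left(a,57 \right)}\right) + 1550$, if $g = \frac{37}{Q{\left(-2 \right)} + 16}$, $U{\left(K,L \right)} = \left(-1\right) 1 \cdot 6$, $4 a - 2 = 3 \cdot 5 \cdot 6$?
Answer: $\frac{38637}{25} \approx 1545.5$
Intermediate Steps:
$a = 23$ ($a = \frac{1}{2} + \frac{3 \cdot 5 \cdot 6}{4} = \frac{1}{2} + \frac{15 \cdot 6}{4} = \frac{1}{2} + \frac{1}{4} \cdot 90 = \frac{1}{2} + \frac{45}{2} = 23$)
$U{\left(K,L \right)} = -6$ ($U{\left(K,L \right)} = \left(-1\right) 6 = -6$)
$Q{\left(X \right)} = 9$ ($Q{\left(X \right)} = 9 + \left(X - X\right) = 9 + 0 = 9$)
$g = \frac{37}{25}$ ($g = \frac{37}{9 + 16} = \frac{37}{25} \approx 1.48$)
$\left(g + U{\left(a,57 \right)}\right) + 1550 = \left(\frac{37}{25} - 6\right) + 1550 = - \frac{113}{25} + 1550 = \frac{38637}{25}$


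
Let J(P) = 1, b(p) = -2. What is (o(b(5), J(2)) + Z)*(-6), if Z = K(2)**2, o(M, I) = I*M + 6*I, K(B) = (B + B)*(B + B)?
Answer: -1560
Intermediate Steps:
K(B) = 4*B**2 (K(B) = (2*B)*(2*B) = 4*B**2)
o(M, I) = 6*I + I*M
Z = 256 (Z = (4*2**2)**2 = (4*4)**2 = 16**2 = 256)
(o(b(5), J(2)) + Z)*(-6) = (1*(6 - 2) + 256)*(-6) = (1*4 + 256)*(-6) = (4 + 256)*(-6) = 260*(-6) = -1560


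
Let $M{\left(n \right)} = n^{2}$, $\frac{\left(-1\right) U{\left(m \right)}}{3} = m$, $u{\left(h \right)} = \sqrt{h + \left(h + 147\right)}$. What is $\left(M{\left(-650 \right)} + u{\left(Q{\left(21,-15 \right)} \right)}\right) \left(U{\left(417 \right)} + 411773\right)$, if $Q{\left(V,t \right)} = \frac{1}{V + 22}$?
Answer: $173445545000 + \frac{410522 \sqrt{271889}}{43} \approx 1.7345 \cdot 10^{11}$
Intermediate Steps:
$Q{\left(V,t \right)} = \frac{1}{22 + V}$
$u{\left(h \right)} = \sqrt{147 + 2 h}$ ($u{\left(h \right)} = \sqrt{h + \left(147 + h\right)} = \sqrt{147 + 2 h}$)
$U{\left(m \right)} = - 3 m$
$\left(M{\left(-650 \right)} + u{\left(Q{\left(21,-15 \right)} \right)}\right) \left(U{\left(417 \right)} + 411773\right) = \left(\left(-650\right)^{2} + \sqrt{147 + \frac{2}{22 + 21}}\right) \left(\left(-3\right) 417 + 411773\right) = \left(422500 + \sqrt{147 + \frac{2}{43}}\right) \left(-1251 + 411773\right) = \left(422500 + \sqrt{147 + 2 \cdot \frac{1}{43}}\right) 410522 = \left(422500 + \sqrt{147 + \frac{2}{43}}\right) 410522 = \left(422500 + \sqrt{\frac{6323}{43}}\right) 410522 = \left(422500 + \frac{\sqrt{271889}}{43}\right) 410522 = 173445545000 + \frac{410522 \sqrt{271889}}{43}$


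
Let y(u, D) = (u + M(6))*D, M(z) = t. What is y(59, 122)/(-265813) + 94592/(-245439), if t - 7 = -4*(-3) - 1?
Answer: -27449437262/65240876907 ≈ -0.42074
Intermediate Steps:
t = 18 (t = 7 + (-4*(-3) - 1) = 7 + (12 - 1) = 7 + 11 = 18)
M(z) = 18
y(u, D) = D*(18 + u) (y(u, D) = (u + 18)*D = (18 + u)*D = D*(18 + u))
y(59, 122)/(-265813) + 94592/(-245439) = (122*(18 + 59))/(-265813) + 94592/(-245439) = (122*77)*(-1/265813) + 94592*(-1/245439) = 9394*(-1/265813) - 94592/245439 = -9394/265813 - 94592/245439 = -27449437262/65240876907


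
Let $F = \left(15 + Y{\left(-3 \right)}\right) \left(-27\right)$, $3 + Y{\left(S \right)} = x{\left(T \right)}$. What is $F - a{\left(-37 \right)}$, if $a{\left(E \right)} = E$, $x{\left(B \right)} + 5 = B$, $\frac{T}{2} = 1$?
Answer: $-206$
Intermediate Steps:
$T = 2$ ($T = 2 \cdot 1 = 2$)
$x{\left(B \right)} = -5 + B$
$Y{\left(S \right)} = -6$ ($Y{\left(S \right)} = -3 + \left(-5 + 2\right) = -3 - 3 = -6$)
$F = -243$ ($F = \left(15 - 6\right) \left(-27\right) = 9 \left(-27\right) = -243$)
$F - a{\left(-37 \right)} = -243 - -37 = -243 + 37 = -206$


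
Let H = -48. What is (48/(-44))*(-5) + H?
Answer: -468/11 ≈ -42.545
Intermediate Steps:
(48/(-44))*(-5) + H = (48/(-44))*(-5) - 48 = (48*(-1/44))*(-5) - 48 = -12/11*(-5) - 48 = 60/11 - 48 = -468/11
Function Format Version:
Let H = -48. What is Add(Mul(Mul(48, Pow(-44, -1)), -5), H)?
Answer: Rational(-468, 11) ≈ -42.545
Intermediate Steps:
Add(Mul(Mul(48, Pow(-44, -1)), -5), H) = Add(Mul(Mul(48, Pow(-44, -1)), -5), -48) = Add(Mul(Mul(48, Rational(-1, 44)), -5), -48) = Add(Mul(Rational(-12, 11), -5), -48) = Add(Rational(60, 11), -48) = Rational(-468, 11)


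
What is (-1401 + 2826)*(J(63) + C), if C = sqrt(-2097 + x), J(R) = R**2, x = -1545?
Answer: 5655825 + 1425*I*sqrt(3642) ≈ 5.6558e+6 + 85997.0*I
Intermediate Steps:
C = I*sqrt(3642) (C = sqrt(-2097 - 1545) = sqrt(-3642) = I*sqrt(3642) ≈ 60.349*I)
(-1401 + 2826)*(J(63) + C) = (-1401 + 2826)*(63**2 + I*sqrt(3642)) = 1425*(3969 + I*sqrt(3642)) = 5655825 + 1425*I*sqrt(3642)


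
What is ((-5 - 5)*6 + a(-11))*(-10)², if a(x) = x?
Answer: -7100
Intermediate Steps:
((-5 - 5)*6 + a(-11))*(-10)² = ((-5 - 5)*6 - 11)*(-10)² = (-10*6 - 11)*100 = (-60 - 11)*100 = -71*100 = -7100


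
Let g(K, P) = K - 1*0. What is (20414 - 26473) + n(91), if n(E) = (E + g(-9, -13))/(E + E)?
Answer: -551328/91 ≈ -6058.5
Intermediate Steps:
g(K, P) = K (g(K, P) = K + 0 = K)
n(E) = (-9 + E)/(2*E) (n(E) = (E - 9)/(E + E) = (-9 + E)/((2*E)) = (-9 + E)*(1/(2*E)) = (-9 + E)/(2*E))
(20414 - 26473) + n(91) = (20414 - 26473) + (1/2)*(-9 + 91)/91 = -6059 + (1/2)*(1/91)*82 = -6059 + 41/91 = -551328/91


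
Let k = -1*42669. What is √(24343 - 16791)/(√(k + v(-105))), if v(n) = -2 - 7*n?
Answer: -2*I*√309278/2621 ≈ -0.42436*I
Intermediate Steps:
k = -42669
√(24343 - 16791)/(√(k + v(-105))) = √(24343 - 16791)/(√(-42669 + (-2 - 7*(-105)))) = √7552/(√(-42669 + (-2 + 735))) = (8*√118)/(√(-42669 + 733)) = (8*√118)/(√(-41936)) = (8*√118)/((4*I*√2621)) = (8*√118)*(-I*√2621/10484) = -2*I*√309278/2621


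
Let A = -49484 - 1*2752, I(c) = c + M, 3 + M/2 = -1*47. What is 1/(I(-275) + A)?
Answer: -1/52611 ≈ -1.9007e-5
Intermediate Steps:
M = -100 (M = -6 + 2*(-1*47) = -6 + 2*(-47) = -6 - 94 = -100)
I(c) = -100 + c (I(c) = c - 100 = -100 + c)
A = -52236 (A = -49484 - 2752 = -52236)
1/(I(-275) + A) = 1/((-100 - 275) - 52236) = 1/(-375 - 52236) = 1/(-52611) = -1/52611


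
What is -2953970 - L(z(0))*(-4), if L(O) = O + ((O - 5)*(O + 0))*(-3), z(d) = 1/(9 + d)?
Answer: -79757002/27 ≈ -2.9540e+6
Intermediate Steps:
L(O) = O - 3*O*(-5 + O) (L(O) = O + ((-5 + O)*O)*(-3) = O + (O*(-5 + O))*(-3) = O - 3*O*(-5 + O))
-2953970 - L(z(0))*(-4) = -2953970 - (16 - 3/(9 + 0))/(9 + 0)*(-4) = -2953970 - (16 - 3/9)/9*(-4) = -2953970 - (16 - 3*⅑)/9*(-4) = -2953970 - (16 - ⅓)/9*(-4) = -2953970 - (⅑)*(47/3)*(-4) = -2953970 - 47*(-4)/27 = -2953970 - 1*(-188/27) = -2953970 + 188/27 = -79757002/27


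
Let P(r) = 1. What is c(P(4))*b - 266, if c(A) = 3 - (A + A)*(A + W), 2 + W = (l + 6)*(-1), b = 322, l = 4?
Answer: 7784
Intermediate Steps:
W = -12 (W = -2 + (4 + 6)*(-1) = -2 + 10*(-1) = -2 - 10 = -12)
c(A) = 3 - 2*A*(-12 + A) (c(A) = 3 - (A + A)*(A - 12) = 3 - 2*A*(-12 + A))
c(P(4))*b - 266 = (3 - 2*1² + 24*1)*322 - 266 = (3 - 2*1 + 24)*322 - 266 = (3 - 2 + 24)*322 - 266 = 25*322 - 266 = 8050 - 266 = 7784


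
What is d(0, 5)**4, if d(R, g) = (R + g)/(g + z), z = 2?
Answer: 625/2401 ≈ 0.26031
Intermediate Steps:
d(R, g) = (R + g)/(2 + g) (d(R, g) = (R + g)/(g + 2) = (R + g)/(2 + g))
d(0, 5)**4 = ((0 + 5)/(2 + 5))**4 = (5/7)**4 = 625/2401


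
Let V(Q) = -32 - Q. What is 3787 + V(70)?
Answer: 3685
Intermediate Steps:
3787 + V(70) = 3787 + (-32 - 1*70) = 3787 + (-32 - 70) = 3787 - 102 = 3685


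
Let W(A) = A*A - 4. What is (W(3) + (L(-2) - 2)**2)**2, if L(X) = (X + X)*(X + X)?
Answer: 40401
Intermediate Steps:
L(X) = 4*X**2 (L(X) = (2*X)*(2*X) = 4*X**2)
W(A) = -4 + A**2 (W(A) = A**2 - 4 = -4 + A**2)
(W(3) + (L(-2) - 2)**2)**2 = ((-4 + 3**2) + (4*(-2)**2 - 2)**2)**2 = ((-4 + 9) + (4*4 - 2)**2)**2 = (5 + (16 - 2)**2)**2 = (5 + 14**2)**2 = (5 + 196)**2 = 201**2 = 40401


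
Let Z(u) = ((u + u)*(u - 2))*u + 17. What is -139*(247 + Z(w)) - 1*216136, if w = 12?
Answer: -653152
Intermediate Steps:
Z(u) = 17 + 2*u**2*(-2 + u) (Z(u) = ((2*u)*(-2 + u))*u + 17 = (2*u*(-2 + u))*u + 17 = 2*u**2*(-2 + u) + 17 = 17 + 2*u**2*(-2 + u))
-139*(247 + Z(w)) - 1*216136 = -139*(247 + (17 - 4*12**2 + 2*12**3)) - 1*216136 = -139*(247 + (17 - 4*144 + 2*1728)) - 216136 = -139*(247 + (17 - 576 + 3456)) - 216136 = -139*(247 + 2897) - 216136 = -139*3144 - 216136 = -437016 - 216136 = -653152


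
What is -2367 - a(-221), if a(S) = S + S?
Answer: -1925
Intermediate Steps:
a(S) = 2*S
-2367 - a(-221) = -2367 - 2*(-221) = -2367 - 1*(-442) = -2367 + 442 = -1925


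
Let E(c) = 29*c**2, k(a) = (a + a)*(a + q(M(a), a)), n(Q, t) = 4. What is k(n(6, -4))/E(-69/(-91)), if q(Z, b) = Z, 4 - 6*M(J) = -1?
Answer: 33124/14283 ≈ 2.3191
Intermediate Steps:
M(J) = 5/6 (M(J) = 2/3 - 1/6*(-1) = 2/3 + 1/6 = 5/6)
k(a) = 2*a*(5/6 + a) (k(a) = (a + a)*(a + 5/6) = (2*a)*(5/6 + a) = 2*a*(5/6 + a))
k(n(6, -4))/E(-69/(-91)) = ((1/3)*4*(5 + 6*4))/((29*(-69/(-91))**2)) = ((1/3)*4*(5 + 24))/((29*(-69*(-1/91))**2)) = ((1/3)*4*29)/((29*(69/91)**2)) = 116/(3*((29*(4761/8281)))) = 116/(3*(138069/8281)) = (116/3)*(8281/138069) = 33124/14283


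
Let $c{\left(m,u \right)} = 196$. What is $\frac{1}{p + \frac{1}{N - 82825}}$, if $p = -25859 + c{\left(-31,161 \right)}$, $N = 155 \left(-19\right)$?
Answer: $- \frac{85770}{2201115511} \approx -3.8967 \cdot 10^{-5}$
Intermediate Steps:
$N = -2945$
$p = -25663$ ($p = -25859 + 196 = -25663$)
$\frac{1}{p + \frac{1}{N - 82825}} = \frac{1}{-25663 + \frac{1}{-2945 - 82825}} = \frac{1}{-25663 + \frac{1}{-85770}} = \frac{1}{-25663 - \frac{1}{85770}} = \frac{1}{- \frac{2201115511}{85770}} = - \frac{85770}{2201115511}$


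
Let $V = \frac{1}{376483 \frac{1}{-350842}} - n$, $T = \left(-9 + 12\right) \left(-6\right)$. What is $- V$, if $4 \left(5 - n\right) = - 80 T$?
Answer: $- \frac{133300623}{376483} \approx -354.07$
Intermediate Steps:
$T = -18$ ($T = 3 \left(-6\right) = -18$)
$n = -355$ ($n = 5 - \frac{\left(-80\right) \left(-18\right)}{4} = 5 - 360 = -355$)
$V = \frac{133300623}{376483}$ ($V = \frac{1}{376483 \frac{1}{-350842}} - -355 = \frac{1}{376483 \left(- \frac{1}{350842}\right)} + 355 = \frac{1}{- \frac{376483}{350842}} + 355 = - \frac{350842}{376483} + 355 = \frac{133300623}{376483} \approx 354.07$)
$- V = \left(-1\right) \frac{133300623}{376483} = - \frac{133300623}{376483}$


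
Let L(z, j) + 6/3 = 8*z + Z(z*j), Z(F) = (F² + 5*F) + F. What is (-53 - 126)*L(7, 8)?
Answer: -631154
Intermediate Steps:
Z(F) = F² + 6*F
L(z, j) = -2 + 8*z + j*z*(6 + j*z) (L(z, j) = -2 + (8*z + (z*j)*(6 + z*j)) = -2 + (8*z + (j*z)*(6 + j*z)) = -2 + (8*z + j*z*(6 + j*z)) = -2 + 8*z + j*z*(6 + j*z))
(-53 - 126)*L(7, 8) = (-53 - 126)*(-2 + 8*7 + 8*7*(6 + 8*7)) = -179*(-2 + 56 + 8*7*(6 + 56)) = -179*(-2 + 56 + 8*7*62) = -179*(-2 + 56 + 3472) = -179*3526 = -631154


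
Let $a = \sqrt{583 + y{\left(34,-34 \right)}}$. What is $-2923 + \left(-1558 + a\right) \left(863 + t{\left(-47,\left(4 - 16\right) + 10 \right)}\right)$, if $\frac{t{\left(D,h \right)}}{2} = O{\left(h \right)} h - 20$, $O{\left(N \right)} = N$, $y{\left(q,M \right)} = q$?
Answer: $-1297621 + 831 \sqrt{617} \approx -1.277 \cdot 10^{6}$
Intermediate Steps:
$a = \sqrt{617}$ ($a = \sqrt{583 + 34} = \sqrt{617} \approx 24.839$)
$t{\left(D,h \right)} = -40 + 2 h^{2}$ ($t{\left(D,h \right)} = 2 \left(h h - 20\right) = 2 \left(h^{2} - 20\right) = 2 \left(-20 + h^{2}\right) = -40 + 2 h^{2}$)
$-2923 + \left(-1558 + a\right) \left(863 + t{\left(-47,\left(4 - 16\right) + 10 \right)}\right) = -2923 + \left(-1558 + \sqrt{617}\right) \left(863 - \left(40 - 2 \left(\left(4 - 16\right) + 10\right)^{2}\right)\right) = -2923 + \left(-1558 + \sqrt{617}\right) \left(863 - \left(40 - 2 \left(-12 + 10\right)^{2}\right)\right) = -2923 + \left(-1558 + \sqrt{617}\right) \left(863 - \left(40 - 2 \left(-2\right)^{2}\right)\right) = -2923 + \left(-1558 + \sqrt{617}\right) \left(863 + \left(-40 + 2 \cdot 4\right)\right) = -2923 + \left(-1558 + \sqrt{617}\right) \left(863 + \left(-40 + 8\right)\right) = -2923 + \left(-1558 + \sqrt{617}\right) \left(863 - 32\right) = -2923 + \left(-1558 + \sqrt{617}\right) 831 = -2923 - \left(1294698 - 831 \sqrt{617}\right) = -1297621 + 831 \sqrt{617}$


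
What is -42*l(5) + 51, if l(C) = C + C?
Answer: -369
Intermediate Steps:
l(C) = 2*C
-42*l(5) + 51 = -84*5 + 51 = -42*10 + 51 = -420 + 51 = -369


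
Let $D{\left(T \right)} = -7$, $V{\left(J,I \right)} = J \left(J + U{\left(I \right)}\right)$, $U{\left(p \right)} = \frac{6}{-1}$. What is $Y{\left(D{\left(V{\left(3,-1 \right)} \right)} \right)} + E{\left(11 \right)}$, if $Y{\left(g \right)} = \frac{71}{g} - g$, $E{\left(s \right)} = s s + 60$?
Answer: $\frac{1245}{7} \approx 177.86$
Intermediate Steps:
$U{\left(p \right)} = -6$ ($U{\left(p \right)} = 6 \left(-1\right) = -6$)
$V{\left(J,I \right)} = J \left(-6 + J\right)$ ($V{\left(J,I \right)} = J \left(J - 6\right) = J \left(-6 + J\right)$)
$E{\left(s \right)} = 60 + s^{2}$ ($E{\left(s \right)} = s^{2} + 60 = 60 + s^{2}$)
$Y{\left(g \right)} = - g + \frac{71}{g}$
$Y{\left(D{\left(V{\left(3,-1 \right)} \right)} \right)} + E{\left(11 \right)} = \left(\left(-1\right) \left(-7\right) + \frac{71}{-7}\right) + \left(60 + 11^{2}\right) = \left(7 + 71 \left(- \frac{1}{7}\right)\right) + \left(60 + 121\right) = \left(7 - \frac{71}{7}\right) + 181 = - \frac{22}{7} + 181 = \frac{1245}{7}$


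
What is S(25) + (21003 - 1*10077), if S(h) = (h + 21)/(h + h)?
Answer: 273173/25 ≈ 10927.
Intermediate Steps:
S(h) = (21 + h)/(2*h) (S(h) = (21 + h)/((2*h)) = (21 + h)*(1/(2*h)) = (21 + h)/(2*h))
S(25) + (21003 - 1*10077) = (1/2)*(21 + 25)/25 + (21003 - 1*10077) = (1/2)*(1/25)*46 + (21003 - 10077) = 23/25 + 10926 = 273173/25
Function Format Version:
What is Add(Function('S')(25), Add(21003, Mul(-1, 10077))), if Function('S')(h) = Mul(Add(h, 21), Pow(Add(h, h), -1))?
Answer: Rational(273173, 25) ≈ 10927.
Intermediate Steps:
Function('S')(h) = Mul(Rational(1, 2), Pow(h, -1), Add(21, h)) (Function('S')(h) = Mul(Add(21, h), Pow(Mul(2, h), -1)) = Mul(Add(21, h), Mul(Rational(1, 2), Pow(h, -1))) = Mul(Rational(1, 2), Pow(h, -1), Add(21, h)))
Add(Function('S')(25), Add(21003, Mul(-1, 10077))) = Add(Mul(Rational(1, 2), Pow(25, -1), Add(21, 25)), Add(21003, Mul(-1, 10077))) = Add(Mul(Rational(1, 2), Rational(1, 25), 46), Add(21003, -10077)) = Add(Rational(23, 25), 10926) = Rational(273173, 25)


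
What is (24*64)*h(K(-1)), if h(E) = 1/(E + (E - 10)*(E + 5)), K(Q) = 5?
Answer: -512/15 ≈ -34.133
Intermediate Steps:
h(E) = 1/(E + (-10 + E)*(5 + E))
(24*64)*h(K(-1)) = (24*64)/(-50 + 5² - 4*5) = 1536/(-50 + 25 - 20) = 1536/(-45) = 1536*(-1/45) = -512/15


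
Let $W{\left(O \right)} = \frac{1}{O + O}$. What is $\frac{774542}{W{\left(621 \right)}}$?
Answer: $961981164$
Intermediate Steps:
$W{\left(O \right)} = \frac{1}{2 O}$
$\frac{774542}{W{\left(621 \right)}} = \frac{774542}{\frac{1}{2} \cdot \frac{1}{621}} = 774542 \frac{1}{\frac{1}{1242}} = 774542 \cdot 1242 = 961981164$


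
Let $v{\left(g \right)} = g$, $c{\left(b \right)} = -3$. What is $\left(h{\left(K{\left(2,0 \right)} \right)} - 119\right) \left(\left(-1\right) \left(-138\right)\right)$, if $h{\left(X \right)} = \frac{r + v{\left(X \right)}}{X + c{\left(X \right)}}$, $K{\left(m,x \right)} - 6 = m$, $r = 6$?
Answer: $- \frac{80178}{5} \approx -16036.0$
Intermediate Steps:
$K{\left(m,x \right)} = 6 + m$
$h{\left(X \right)} = \frac{6 + X}{-3 + X}$ ($h{\left(X \right)} = \frac{6 + X}{X - 3} = \frac{6 + X}{-3 + X}$)
$\left(h{\left(K{\left(2,0 \right)} \right)} - 119\right) \left(\left(-1\right) \left(-138\right)\right) = \left(\frac{6 + \left(6 + 2\right)}{-3 + \left(6 + 2\right)} - 119\right) \left(\left(-1\right) \left(-138\right)\right) = \left(\frac{6 + 8}{-3 + 8} - 119\right) 138 = \left(\frac{1}{5} \cdot 14 - 119\right) 138 = \left(\frac{14}{5} - 119\right) 138 = \left(- \frac{581}{5}\right) 138 = - \frac{80178}{5}$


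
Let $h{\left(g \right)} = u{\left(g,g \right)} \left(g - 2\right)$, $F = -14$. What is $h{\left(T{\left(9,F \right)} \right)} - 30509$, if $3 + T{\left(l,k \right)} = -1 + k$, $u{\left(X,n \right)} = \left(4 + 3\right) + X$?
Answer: $-30289$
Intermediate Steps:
$u{\left(X,n \right)} = 7 + X$
$T{\left(l,k \right)} = -4 + k$ ($T{\left(l,k \right)} = -3 + \left(-1 + k\right) = -4 + k$)
$h{\left(g \right)} = \left(-2 + g\right) \left(7 + g\right)$ ($h{\left(g \right)} = \left(7 + g\right) \left(g - 2\right) = \left(7 + g\right) \left(-2 + g\right) = \left(-2 + g\right) \left(7 + g\right)$)
$h{\left(T{\left(9,F \right)} \right)} - 30509 = \left(-2 - 18\right) \left(7 - 18\right) - 30509 = \left(-20\right) \left(-11\right) - 30509 = 220 - 30509 = -30289$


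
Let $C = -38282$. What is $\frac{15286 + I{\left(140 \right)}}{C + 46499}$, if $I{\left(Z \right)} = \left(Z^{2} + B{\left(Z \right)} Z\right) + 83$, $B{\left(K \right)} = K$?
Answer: $\frac{54569}{8217} \approx 6.641$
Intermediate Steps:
$I{\left(Z \right)} = 83 + 2 Z^{2}$ ($I{\left(Z \right)} = \left(Z^{2} + Z Z\right) + 83 = \left(Z^{2} + Z^{2}\right) + 83 = 2 Z^{2} + 83 = 83 + 2 Z^{2}$)
$\frac{15286 + I{\left(140 \right)}}{C + 46499} = \frac{15286 + \left(83 + 2 \cdot 140^{2}\right)}{-38282 + 46499} = \frac{15286 + \left(83 + 2 \cdot 19600\right)}{8217} = \left(15286 + \left(83 + 39200\right)\right) \frac{1}{8217} = \left(15286 + 39283\right) \frac{1}{8217} = 54569 \cdot \frac{1}{8217} = \frac{54569}{8217}$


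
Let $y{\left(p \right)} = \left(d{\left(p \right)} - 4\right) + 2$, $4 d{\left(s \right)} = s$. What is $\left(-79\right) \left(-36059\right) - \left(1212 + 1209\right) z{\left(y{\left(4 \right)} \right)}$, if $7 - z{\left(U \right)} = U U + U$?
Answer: $2831714$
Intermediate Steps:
$d{\left(s \right)} = \frac{s}{4}$
$y{\left(p \right)} = -2 + \frac{p}{4}$ ($y{\left(p \right)} = \left(\frac{p}{4} - 4\right) + 2 = \left(-4 + \frac{p}{4}\right) + 2 = -2 + \frac{p}{4}$)
$z{\left(U \right)} = 7 - U - U^{2}$ ($z{\left(U \right)} = 7 - \left(U U + U\right) = 7 - \left(U^{2} + U\right) = 7 - \left(U + U^{2}\right) = 7 - U - U^{2}$)
$\left(-79\right) \left(-36059\right) - \left(1212 + 1209\right) z{\left(y{\left(4 \right)} \right)} = \left(-79\right) \left(-36059\right) - \left(1212 + 1209\right) \left(7 - \left(-2 + \frac{1}{4} \cdot 4\right) - \left(-2 + \frac{1}{4} \cdot 4\right)^{2}\right) = 2848661 - 2421 \left(7 - \left(-2 + 1\right) - \left(-2 + 1\right)^{2}\right) = 2848661 - 2421 \left(7 - -1 - \left(-1\right)^{2}\right) = 2848661 - 2421 \left(7 + 1 - 1\right) = 2848661 - 2421 \cdot 7 = 2848661 - 16947 = 2831714$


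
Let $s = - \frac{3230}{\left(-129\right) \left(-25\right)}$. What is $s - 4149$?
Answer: $- \frac{2676751}{645} \approx -4150.0$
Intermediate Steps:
$s = - \frac{646}{645}$ ($s = - \frac{3230}{3225} = \left(-3230\right) \frac{1}{3225} = - \frac{646}{645} \approx -1.0016$)
$s - 4149 = - \frac{646}{645} - 4149 = - \frac{2676751}{645}$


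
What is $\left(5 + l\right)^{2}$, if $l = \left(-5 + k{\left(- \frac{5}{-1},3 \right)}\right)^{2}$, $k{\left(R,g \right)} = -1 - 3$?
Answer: $7396$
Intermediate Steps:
$k{\left(R,g \right)} = -4$
$l = 81$ ($l = \left(-5 - 4\right)^{2} = \left(-9\right)^{2} = 81$)
$\left(5 + l\right)^{2} = \left(5 + 81\right)^{2} = 86^{2} = 7396$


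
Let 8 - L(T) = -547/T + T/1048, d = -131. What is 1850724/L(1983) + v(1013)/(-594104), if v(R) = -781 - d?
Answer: 1142505070401015907/3940822237828 ≈ 2.8992e+5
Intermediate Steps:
L(T) = 8 + 547/T - T/1048 (L(T) = 8 - (-547/T + T/1048) = 8 + (547/T - T/1048) = 8 + 547/T - T/1048)
v(R) = -650 (v(R) = -781 - 1*(-131) = -781 + 131 = -650)
1850724/L(1983) + v(1013)/(-594104) = 1850724/(8 + 547/1983 - 1/1048*1983) - 650/(-594104) = 1850724/(8 + 547*(1/1983) - 1983/1048) - 650*(-1/594104) = 1850724/(8 + 547/1983 - 1983/1048) + 325/297052 = 1850724/(13266439/2078184) + 325/297052 = 1850724*(2078184/13266439) + 325/297052 = 3846145005216/13266439 + 325/297052 = 1142505070401015907/3940822237828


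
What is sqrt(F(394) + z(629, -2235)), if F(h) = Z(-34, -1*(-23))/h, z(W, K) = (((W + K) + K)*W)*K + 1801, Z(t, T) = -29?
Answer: 5*sqrt(33529344258062)/394 ≈ 73483.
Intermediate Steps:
z(W, K) = 1801 + K*W*(W + 2*K) (z(W, K) = (((K + W) + K)*W)*K + 1801 = ((W + 2*K)*W)*K + 1801 = (W*(W + 2*K))*K + 1801 = K*W*(W + 2*K) + 1801 = 1801 + K*W*(W + 2*K))
F(h) = -29/h
sqrt(F(394) + z(629, -2235)) = sqrt(-29/394 + (1801 - 2235*629**2 + 2*629*(-2235)**2)) = sqrt(-29*1/394 + (1801 - 2235*395641 + 2*629*4995225)) = sqrt(-29/394 + (1801 - 884257635 + 6283993050)) = sqrt(-29/394 + 5399737216) = sqrt(2127496463075/394) = 5*sqrt(33529344258062)/394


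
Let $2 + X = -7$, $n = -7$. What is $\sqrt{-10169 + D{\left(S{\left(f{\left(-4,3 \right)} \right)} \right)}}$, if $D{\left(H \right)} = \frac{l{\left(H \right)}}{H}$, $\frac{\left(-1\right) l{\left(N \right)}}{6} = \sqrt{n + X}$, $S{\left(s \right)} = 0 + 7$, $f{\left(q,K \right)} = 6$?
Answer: $\frac{\sqrt{-498281 - 168 i}}{7} \approx 0.017 - 100.84 i$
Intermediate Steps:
$X = -9$ ($X = -2 - 7 = -9$)
$S{\left(s \right)} = 7$
$l{\left(N \right)} = - 24 i$ ($l{\left(N \right)} = - 6 \sqrt{-7 - 9} = - 6 \sqrt{-16} = - 6 \cdot 4 i = - 24 i$)
$D{\left(H \right)} = - \frac{24 i}{H}$ ($D{\left(H \right)} = \frac{\left(-24\right) i}{H} = - \frac{24 i}{H}$)
$\sqrt{-10169 + D{\left(S{\left(f{\left(-4,3 \right)} \right)} \right)}} = \sqrt{-10169 - \frac{24 i}{7}}$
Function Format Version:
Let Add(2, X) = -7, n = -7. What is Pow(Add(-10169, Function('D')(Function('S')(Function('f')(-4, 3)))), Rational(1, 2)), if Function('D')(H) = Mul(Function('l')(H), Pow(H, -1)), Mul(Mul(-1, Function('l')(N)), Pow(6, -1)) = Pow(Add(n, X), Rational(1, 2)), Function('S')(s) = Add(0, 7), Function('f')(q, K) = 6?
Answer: Mul(Rational(1, 7), Pow(Add(-498281, Mul(-168, I)), Rational(1, 2))) ≈ Add(0.017000, Mul(-100.84, I))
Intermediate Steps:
X = -9 (X = Add(-2, -7) = -9)
Function('S')(s) = 7
Function('l')(N) = Mul(-24, I) (Function('l')(N) = Mul(-6, Pow(Add(-7, -9), Rational(1, 2))) = Mul(-6, Pow(-16, Rational(1, 2))) = Mul(-6, Mul(4, I)) = Mul(-24, I))
Function('D')(H) = Mul(-24, I, Pow(H, -1)) (Function('D')(H) = Mul(Mul(-24, I), Pow(H, -1)) = Mul(-24, I, Pow(H, -1)))
Pow(Add(-10169, Function('D')(Function('S')(Function('f')(-4, 3)))), Rational(1, 2)) = Pow(Add(-10169, Mul(-24, I, Pow(7, -1))), Rational(1, 2)) = Pow(Add(-10169, Mul(-24, I, Rational(1, 7))), Rational(1, 2)) = Pow(Add(-10169, Mul(Rational(-24, 7), I)), Rational(1, 2))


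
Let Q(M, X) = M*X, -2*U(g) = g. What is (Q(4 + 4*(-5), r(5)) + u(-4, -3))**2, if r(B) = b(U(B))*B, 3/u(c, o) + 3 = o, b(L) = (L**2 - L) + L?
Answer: 1002001/4 ≈ 2.5050e+5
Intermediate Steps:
U(g) = -g/2
b(L) = L**2
u(c, o) = 3/(-3 + o)
r(B) = B**3/4 (r(B) = (-B/2)**2*B = (B**2/4)*B = B**3/4)
(Q(4 + 4*(-5), r(5)) + u(-4, -3))**2 = ((4 + 4*(-5))*((1/4)*5**3) + 3/(-3 - 3))**2 = ((4 - 20)*((1/4)*125) + 3/(-6))**2 = (-16*125/4 + 3*(-1/6))**2 = (-500 - 1/2)**2 = (-1001/2)**2 = 1002001/4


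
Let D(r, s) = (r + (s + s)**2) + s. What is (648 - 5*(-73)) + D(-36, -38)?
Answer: 6715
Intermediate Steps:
D(r, s) = r + s + 4*s**2 (D(r, s) = (r + (2*s)**2) + s = (r + 4*s**2) + s = r + s + 4*s**2)
(648 - 5*(-73)) + D(-36, -38) = (648 - 5*(-73)) + (-36 - 38 + 4*(-38)**2) = (648 + 365) + (-36 - 38 + 4*1444) = 1013 + (-36 - 38 + 5776) = 1013 + 5702 = 6715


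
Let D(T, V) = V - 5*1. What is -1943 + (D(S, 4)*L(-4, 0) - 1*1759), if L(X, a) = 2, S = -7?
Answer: -3704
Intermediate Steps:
D(T, V) = -5 + V (D(T, V) = V - 5 = -5 + V)
-1943 + (D(S, 4)*L(-4, 0) - 1*1759) = -1943 + ((-5 + 4)*2 - 1*1759) = -1943 + (-1*2 - 1759) = -1943 + (-2 - 1759) = -1943 - 1761 = -3704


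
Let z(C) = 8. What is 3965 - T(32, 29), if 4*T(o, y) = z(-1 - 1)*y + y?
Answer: 15599/4 ≈ 3899.8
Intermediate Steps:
T(o, y) = 9*y/4 (T(o, y) = (8*y + y)/4 = (9*y)/4 = 9*y/4)
3965 - T(32, 29) = 3965 - 9*29/4 = 3965 - 1*261/4 = 3965 - 261/4 = 15599/4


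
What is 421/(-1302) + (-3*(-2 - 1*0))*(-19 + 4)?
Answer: -117601/1302 ≈ -90.323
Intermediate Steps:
421/(-1302) + (-3*(-2 - 1*0))*(-19 + 4) = 421*(-1/1302) - 3*(-2 + 0)*(-15) = -421/1302 - 3*(-2)*(-15) = -421/1302 + 6*(-15) = -421/1302 - 90 = -117601/1302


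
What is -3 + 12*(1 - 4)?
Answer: -39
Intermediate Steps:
-3 + 12*(1 - 4) = -3 + 12*(-3) = -3 - 36 = -39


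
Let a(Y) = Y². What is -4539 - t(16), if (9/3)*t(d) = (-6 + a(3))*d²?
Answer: -4795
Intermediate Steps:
t(d) = d² (t(d) = ((-6 + 3²)*d²)/3 = ((-6 + 9)*d²)/3 = (3*d²)/3 = d²)
-4539 - t(16) = -4539 - 1*16² = -4539 - 1*256 = -4539 - 256 = -4795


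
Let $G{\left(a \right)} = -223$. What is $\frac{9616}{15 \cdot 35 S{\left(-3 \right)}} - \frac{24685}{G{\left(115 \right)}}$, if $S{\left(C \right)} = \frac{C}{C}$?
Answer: $\frac{15103993}{117075} \approx 129.01$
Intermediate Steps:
$S{\left(C \right)} = 1$
$\frac{9616}{15 \cdot 35 S{\left(-3 \right)}} - \frac{24685}{G{\left(115 \right)}} = \frac{9616}{15 \cdot 35 \cdot 1} - \frac{24685}{-223} = \frac{9616}{525 \cdot 1} - - \frac{24685}{223} = \frac{9616}{525} + \frac{24685}{223} = \frac{15103993}{117075}$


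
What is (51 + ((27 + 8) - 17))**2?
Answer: 4761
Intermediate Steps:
(51 + ((27 + 8) - 17))**2 = (51 + (35 - 17))**2 = (51 + 18)**2 = 69**2 = 4761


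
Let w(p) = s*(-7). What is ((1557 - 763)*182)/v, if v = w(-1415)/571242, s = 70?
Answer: -842337132/5 ≈ -1.6847e+8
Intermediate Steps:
w(p) = -490 (w(p) = 70*(-7) = -490)
v = -5/5829 (v = -490/571242 = -490*1/571242 = -5/5829 ≈ -0.00085778)
((1557 - 763)*182)/v = ((1557 - 763)*182)/(-5/5829) = (794*182)*(-5829/5) = 144508*(-5829/5) = -842337132/5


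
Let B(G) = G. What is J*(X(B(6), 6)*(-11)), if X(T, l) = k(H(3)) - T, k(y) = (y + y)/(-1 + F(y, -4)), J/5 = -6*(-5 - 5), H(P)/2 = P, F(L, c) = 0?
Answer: 59400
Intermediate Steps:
H(P) = 2*P
J = 300 (J = 5*(-6*(-5 - 5)) = 5*(-6*(-10)) = 5*60 = 300)
k(y) = -2*y (k(y) = (y + y)/(-1 + 0) = (2*y)/(-1) = (2*y)*(-1) = -2*y)
X(T, l) = -12 - T (X(T, l) = -4*3 - T = -2*6 - T = -12 - T)
J*(X(B(6), 6)*(-11)) = 300*((-12 - 1*6)*(-11)) = 300*((-12 - 6)*(-11)) = 300*(-18*(-11)) = 300*198 = 59400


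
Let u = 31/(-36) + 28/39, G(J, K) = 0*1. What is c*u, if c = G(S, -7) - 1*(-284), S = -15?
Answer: -4757/117 ≈ -40.658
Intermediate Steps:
G(J, K) = 0
u = -67/468 (u = 31*(-1/36) + 28*(1/39) = -31/36 + 28/39 = -67/468 ≈ -0.14316)
c = 284 (c = 0 - 1*(-284) = 0 + 284 = 284)
c*u = 284*(-67/468) = -4757/117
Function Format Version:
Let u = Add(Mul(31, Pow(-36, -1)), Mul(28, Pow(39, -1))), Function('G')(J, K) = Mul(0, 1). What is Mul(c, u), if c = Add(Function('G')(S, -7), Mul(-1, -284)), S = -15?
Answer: Rational(-4757, 117) ≈ -40.658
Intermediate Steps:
Function('G')(J, K) = 0
u = Rational(-67, 468) (u = Add(Mul(31, Rational(-1, 36)), Mul(28, Rational(1, 39))) = Add(Rational(-31, 36), Rational(28, 39)) = Rational(-67, 468) ≈ -0.14316)
c = 284 (c = Add(0, Mul(-1, -284)) = Add(0, 284) = 284)
Mul(c, u) = Mul(284, Rational(-67, 468)) = Rational(-4757, 117)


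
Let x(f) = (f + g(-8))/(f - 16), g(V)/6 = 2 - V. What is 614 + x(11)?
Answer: 2999/5 ≈ 599.80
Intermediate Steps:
g(V) = 12 - 6*V (g(V) = 6*(2 - V) = 12 - 6*V)
x(f) = (60 + f)/(-16 + f) (x(f) = (f + (12 - 6*(-8)))/(f - 16) = (f + (12 + 48))/(-16 + f) = (f + 60)/(-16 + f) = (60 + f)/(-16 + f))
614 + x(11) = 614 + (60 + 11)/(-16 + 11) = 614 + 71/(-5) = 614 - ⅕*71 = 614 - 71/5 = 2999/5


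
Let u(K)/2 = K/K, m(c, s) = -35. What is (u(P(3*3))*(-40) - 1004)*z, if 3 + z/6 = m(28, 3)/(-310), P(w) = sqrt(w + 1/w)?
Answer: 582108/31 ≈ 18778.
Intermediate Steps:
u(K) = 2 (u(K) = 2*(K/K) = 2*1 = 2)
z = -537/31 (z = -18 + 6*(-35/(-310)) = -18 + 6*(-35*(-1/310)) = -18 + 6*(7/62) = -18 + 21/31 = -537/31 ≈ -17.323)
(u(P(3*3))*(-40) - 1004)*z = (2*(-40) - 1004)*(-537/31) = (-80 - 1004)*(-537/31) = -1084*(-537/31) = 582108/31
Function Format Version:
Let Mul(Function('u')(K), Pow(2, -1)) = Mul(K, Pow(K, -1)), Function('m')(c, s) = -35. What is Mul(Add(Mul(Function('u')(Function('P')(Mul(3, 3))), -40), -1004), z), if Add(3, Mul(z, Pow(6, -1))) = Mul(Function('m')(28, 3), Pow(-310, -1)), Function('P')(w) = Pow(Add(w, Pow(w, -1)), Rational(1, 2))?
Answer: Rational(582108, 31) ≈ 18778.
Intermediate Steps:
Function('u')(K) = 2 (Function('u')(K) = Mul(2, Mul(K, Pow(K, -1))) = Mul(2, 1) = 2)
z = Rational(-537, 31) (z = Add(-18, Mul(6, Mul(-35, Pow(-310, -1)))) = Add(-18, Mul(6, Mul(-35, Rational(-1, 310)))) = Add(-18, Mul(6, Rational(7, 62))) = Add(-18, Rational(21, 31)) = Rational(-537, 31) ≈ -17.323)
Mul(Add(Mul(Function('u')(Function('P')(Mul(3, 3))), -40), -1004), z) = Mul(Add(Mul(2, -40), -1004), Rational(-537, 31)) = Mul(Add(-80, -1004), Rational(-537, 31)) = Mul(-1084, Rational(-537, 31)) = Rational(582108, 31)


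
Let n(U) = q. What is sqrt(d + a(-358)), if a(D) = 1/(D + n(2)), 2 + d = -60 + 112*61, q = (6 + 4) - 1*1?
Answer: sqrt(824592421)/349 ≈ 82.280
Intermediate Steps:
q = 9 (q = 10 - 1 = 9)
n(U) = 9
d = 6770 (d = -2 + (-60 + 112*61) = -2 + (-60 + 6832) = -2 + 6772 = 6770)
a(D) = 1/(9 + D) (a(D) = 1/(D + 9) = 1/(9 + D))
sqrt(d + a(-358)) = sqrt(6770 + 1/(9 - 358)) = sqrt(6770 + 1/(-349)) = sqrt(6770 - 1/349) = sqrt(2362729/349) = sqrt(824592421)/349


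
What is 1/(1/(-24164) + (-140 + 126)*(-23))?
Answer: 24164/7780807 ≈ 0.0031056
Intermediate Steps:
1/(1/(-24164) + (-140 + 126)*(-23)) = 1/(-1/24164 - 14*(-23)) = 1/(-1/24164 + 322) = 1/(7780807/24164) = 24164/7780807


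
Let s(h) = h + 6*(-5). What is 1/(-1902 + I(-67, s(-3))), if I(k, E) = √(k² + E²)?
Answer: -951/1806013 - √5578/3612026 ≈ -0.00054725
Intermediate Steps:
s(h) = -30 + h (s(h) = h - 30 = -30 + h)
I(k, E) = √(E² + k²)
1/(-1902 + I(-67, s(-3))) = 1/(-1902 + √((-30 - 3)² + (-67)²)) = 1/(-1902 + √((-33)² + 4489)) = 1/(-1902 + √(1089 + 4489)) = 1/(-1902 + √5578)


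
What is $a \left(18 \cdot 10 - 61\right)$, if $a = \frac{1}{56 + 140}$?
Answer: $\frac{17}{28} \approx 0.60714$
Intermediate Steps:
$a = \frac{1}{196} \approx 0.005102$
$a \left(18 \cdot 10 - 61\right) = \frac{18 \cdot 10 - 61}{196} = \frac{180 - 61}{196} = \frac{1}{196} \cdot 119 = \frac{17}{28}$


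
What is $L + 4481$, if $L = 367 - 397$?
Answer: $4451$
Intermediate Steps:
$L = -30$ ($L = 367 - 397 = -30$)
$L + 4481 = -30 + 4481 = 4451$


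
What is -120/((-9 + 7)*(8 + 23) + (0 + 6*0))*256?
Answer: 15360/31 ≈ 495.48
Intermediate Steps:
-120/((-9 + 7)*(8 + 23) + (0 + 6*0))*256 = -120/(-2*31 + (0 + 0))*256 = -120/(-62 + 0)*256 = -120/(-62)*256 = -120*(-1/62)*256 = (60/31)*256 = 15360/31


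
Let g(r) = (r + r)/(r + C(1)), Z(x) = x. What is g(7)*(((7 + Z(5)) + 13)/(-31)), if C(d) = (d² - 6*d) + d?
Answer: -350/93 ≈ -3.7634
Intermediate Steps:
C(d) = d² - 5*d
g(r) = 2*r/(-4 + r) (g(r) = (r + r)/(r + 1*(-5 + 1)) = (2*r)/(r + 1*(-4)) = (2*r)/(r - 4) = (2*r)/(-4 + r) = 2*r/(-4 + r))
g(7)*(((7 + Z(5)) + 13)/(-31)) = (2*7/(-4 + 7))*(((7 + 5) + 13)/(-31)) = (2*7/3)*((12 + 13)*(-1/31)) = (2*7*(⅓))*(25*(-1/31)) = (14/3)*(-25/31) = -350/93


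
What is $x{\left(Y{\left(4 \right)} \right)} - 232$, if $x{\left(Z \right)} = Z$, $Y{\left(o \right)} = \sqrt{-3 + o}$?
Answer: $-231$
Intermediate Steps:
$x{\left(Y{\left(4 \right)} \right)} - 232 = \sqrt{-3 + 4} - 232 = \sqrt{1} - 232 = 1 - 232 = -231$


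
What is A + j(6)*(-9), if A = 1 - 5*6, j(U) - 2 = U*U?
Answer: -371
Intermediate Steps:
j(U) = 2 + U² (j(U) = 2 + U*U = 2 + U²)
A = -29 (A = 1 - 30 = -29)
A + j(6)*(-9) = -29 + (2 + 6²)*(-9) = -29 + (2 + 36)*(-9) = -29 + 38*(-9) = -29 - 342 = -371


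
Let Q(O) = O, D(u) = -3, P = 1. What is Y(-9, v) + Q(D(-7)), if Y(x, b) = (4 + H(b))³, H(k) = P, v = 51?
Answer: 122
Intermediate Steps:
H(k) = 1
Y(x, b) = 125 (Y(x, b) = (4 + 1)³ = 5³ = 125)
Y(-9, v) + Q(D(-7)) = 125 - 3 = 122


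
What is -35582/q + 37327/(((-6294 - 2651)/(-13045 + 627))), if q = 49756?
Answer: 11531457753813/222533710 ≈ 51819.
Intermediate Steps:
-35582/q + 37327/(((-6294 - 2651)/(-13045 + 627))) = -35582/49756 + 37327/(((-6294 - 2651)/(-13045 + 627))) = -35582*1/49756 + 37327/((-8945/(-12418))) = -17791/24878 + 37327/((-8945*(-1/12418))) = -17791/24878 + 37327/(8945/12418) = -17791/24878 + 37327*(12418/8945) = -17791/24878 + 463526686/8945 = 11531457753813/222533710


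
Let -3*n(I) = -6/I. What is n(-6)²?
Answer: ⅑ ≈ 0.11111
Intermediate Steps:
n(I) = 2/I (n(I) = -(-2)/I = 2/I)
n(-6)² = (2/(-6))² = (2*(-⅙))² = (-⅓)² = ⅑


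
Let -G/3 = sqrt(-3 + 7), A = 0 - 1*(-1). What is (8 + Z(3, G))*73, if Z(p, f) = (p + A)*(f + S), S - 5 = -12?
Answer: -3212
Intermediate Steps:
A = 1 (A = 0 + 1 = 1)
S = -7 (S = 5 - 12 = -7)
G = -6 (G = -3*sqrt(-3 + 7) = -3*sqrt(4) = -3*2 = -6)
Z(p, f) = (1 + p)*(-7 + f) (Z(p, f) = (p + 1)*(f - 7) = (1 + p)*(-7 + f))
(8 + Z(3, G))*73 = (8 + (-7 - 6 - 7*3 - 6*3))*73 = (8 + (-7 - 6 - 21 - 18))*73 = (8 - 52)*73 = -44*73 = -3212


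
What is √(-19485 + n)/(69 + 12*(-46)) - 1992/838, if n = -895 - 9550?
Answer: -996/419 - I*√29930/483 ≈ -2.3771 - 0.35818*I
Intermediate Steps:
n = -10445
√(-19485 + n)/(69 + 12*(-46)) - 1992/838 = √(-19485 - 10445)/(69 + 12*(-46)) - 1992/838 = √(-29930)/(69 - 552) - 1992*1/838 = (I*√29930)/(-483) - 996/419 = (I*√29930)*(-1/483) - 996/419 = -I*√29930/483 - 996/419 = -996/419 - I*√29930/483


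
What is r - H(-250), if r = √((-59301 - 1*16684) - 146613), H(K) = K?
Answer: 250 + I*√222598 ≈ 250.0 + 471.8*I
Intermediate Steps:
r = I*√222598 (r = √((-59301 - 16684) - 146613) = √(-75985 - 146613) = √(-222598) = I*√222598 ≈ 471.8*I)
r - H(-250) = I*√222598 - 1*(-250) = I*√222598 + 250 = 250 + I*√222598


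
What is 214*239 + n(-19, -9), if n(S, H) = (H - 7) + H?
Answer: 51121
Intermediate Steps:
n(S, H) = -7 + 2*H (n(S, H) = (-7 + H) + H = -7 + 2*H)
214*239 + n(-19, -9) = 214*239 + (-7 + 2*(-9)) = 51146 + (-7 - 18) = 51146 - 25 = 51121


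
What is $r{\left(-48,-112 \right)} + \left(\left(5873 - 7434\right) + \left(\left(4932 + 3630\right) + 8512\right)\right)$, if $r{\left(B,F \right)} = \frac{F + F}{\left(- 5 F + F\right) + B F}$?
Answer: $\frac{403337}{26} \approx 15513.0$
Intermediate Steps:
$r{\left(B,F \right)} = \frac{2 F}{- 4 F + B F}$
$r{\left(-48,-112 \right)} + \left(\left(5873 - 7434\right) + \left(\left(4932 + 3630\right) + 8512\right)\right) = \frac{2}{-4 - 48} + \left(\left(5873 - 7434\right) + \left(\left(4932 + 3630\right) + 8512\right)\right) = \frac{2}{-52} + \left(\left(5873 - 7434\right) + \left(8562 + 8512\right)\right) = 2 \left(- \frac{1}{52}\right) + \left(-1561 + 17074\right) = - \frac{1}{26} + 15513 = \frac{403337}{26}$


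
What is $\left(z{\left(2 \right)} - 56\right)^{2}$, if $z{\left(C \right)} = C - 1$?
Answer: $3025$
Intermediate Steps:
$z{\left(C \right)} = -1 + C$
$\left(z{\left(2 \right)} - 56\right)^{2} = \left(\left(-1 + 2\right) - 56\right)^{2} = \left(1 - 56\right)^{2} = \left(-55\right)^{2} = 3025$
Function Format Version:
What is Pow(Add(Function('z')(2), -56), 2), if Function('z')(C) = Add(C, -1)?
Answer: 3025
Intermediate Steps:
Function('z')(C) = Add(-1, C)
Pow(Add(Function('z')(2), -56), 2) = Pow(Add(Add(-1, 2), -56), 2) = Pow(Add(1, -56), 2) = Pow(-55, 2) = 3025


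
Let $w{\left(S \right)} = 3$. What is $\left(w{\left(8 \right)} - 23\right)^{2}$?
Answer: $400$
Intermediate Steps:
$\left(w{\left(8 \right)} - 23\right)^{2} = \left(3 - 23\right)^{2} = \left(-20\right)^{2} = 400$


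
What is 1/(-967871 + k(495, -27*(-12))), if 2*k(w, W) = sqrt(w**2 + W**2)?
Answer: -3871484/3747096740563 - 18*sqrt(4321)/3747096740563 ≈ -1.0335e-6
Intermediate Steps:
k(w, W) = sqrt(W**2 + w**2)/2 (k(w, W) = sqrt(w**2 + W**2)/2 = sqrt(W**2 + w**2)/2)
1/(-967871 + k(495, -27*(-12))) = 1/(-967871 + sqrt((-27*(-12))**2 + 495**2)/2) = 1/(-967871 + sqrt(324**2 + 245025)/2) = 1/(-967871 + sqrt(104976 + 245025)/2) = 1/(-967871 + sqrt(350001)/2) = 1/(-967871 + (9*sqrt(4321))/2) = 1/(-967871 + 9*sqrt(4321)/2)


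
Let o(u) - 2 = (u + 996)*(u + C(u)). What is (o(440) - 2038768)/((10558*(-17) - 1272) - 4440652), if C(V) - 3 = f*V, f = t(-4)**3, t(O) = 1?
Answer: 42821/256745 ≈ 0.16678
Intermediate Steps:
f = 1 (f = 1**3 = 1)
C(V) = 3 + V (C(V) = 3 + 1*V = 3 + V)
o(u) = 2 + (3 + 2*u)*(996 + u) (o(u) = 2 + (u + 996)*(u + (3 + u)) = 2 + (996 + u)*(3 + 2*u) = 2 + (3 + 2*u)*(996 + u))
(o(440) - 2038768)/((10558*(-17) - 1272) - 4440652) = ((2990 + 2*440**2 + 1995*440) - 2038768)/((10558*(-17) - 1272) - 4440652) = ((2990 + 2*193600 + 877800) - 2038768)/((-179486 - 1272) - 4440652) = ((2990 + 387200 + 877800) - 2038768)/(-180758 - 4440652) = (1267990 - 2038768)/(-4621410) = -770778*(-1/4621410) = 42821/256745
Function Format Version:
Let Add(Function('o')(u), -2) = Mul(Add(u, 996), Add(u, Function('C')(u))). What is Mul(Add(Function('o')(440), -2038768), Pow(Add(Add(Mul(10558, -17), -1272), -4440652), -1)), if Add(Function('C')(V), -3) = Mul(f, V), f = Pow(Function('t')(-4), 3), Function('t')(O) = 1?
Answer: Rational(42821, 256745) ≈ 0.16678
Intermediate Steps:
f = 1 (f = Pow(1, 3) = 1)
Function('C')(V) = Add(3, V) (Function('C')(V) = Add(3, Mul(1, V)) = Add(3, V))
Function('o')(u) = Add(2, Mul(Add(3, Mul(2, u)), Add(996, u))) (Function('o')(u) = Add(2, Mul(Add(u, 996), Add(u, Add(3, u)))) = Add(2, Mul(Add(996, u), Add(3, Mul(2, u)))) = Add(2, Mul(Add(3, Mul(2, u)), Add(996, u))))
Mul(Add(Function('o')(440), -2038768), Pow(Add(Add(Mul(10558, -17), -1272), -4440652), -1)) = Mul(Add(Add(2990, Mul(2, Pow(440, 2)), Mul(1995, 440)), -2038768), Pow(Add(Add(Mul(10558, -17), -1272), -4440652), -1)) = Mul(Add(Add(2990, Mul(2, 193600), 877800), -2038768), Pow(Add(Add(-179486, -1272), -4440652), -1)) = Mul(Add(Add(2990, 387200, 877800), -2038768), Pow(Add(-180758, -4440652), -1)) = Mul(Add(1267990, -2038768), Pow(-4621410, -1)) = Mul(-770778, Rational(-1, 4621410)) = Rational(42821, 256745)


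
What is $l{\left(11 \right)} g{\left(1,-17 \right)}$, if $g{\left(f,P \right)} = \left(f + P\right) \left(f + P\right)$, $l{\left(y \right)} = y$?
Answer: $2816$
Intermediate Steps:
$g{\left(f,P \right)} = \left(P + f\right)^{2}$ ($g{\left(f,P \right)} = \left(P + f\right) \left(P + f\right) = \left(P + f\right)^{2}$)
$l{\left(11 \right)} g{\left(1,-17 \right)} = 11 \left(-17 + 1\right)^{2} = 11 \left(-16\right)^{2} = 11 \cdot 256 = 2816$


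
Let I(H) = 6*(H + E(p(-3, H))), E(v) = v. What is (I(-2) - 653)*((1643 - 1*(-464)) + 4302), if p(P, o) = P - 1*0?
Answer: -4377347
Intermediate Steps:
p(P, o) = P (p(P, o) = P + 0 = P)
I(H) = -18 + 6*H (I(H) = 6*(H - 3) = 6*(-3 + H) = -18 + 6*H)
(I(-2) - 653)*((1643 - 1*(-464)) + 4302) = ((-18 + 6*(-2)) - 653)*((1643 - 1*(-464)) + 4302) = ((-18 - 12) - 653)*((1643 + 464) + 4302) = (-30 - 653)*(2107 + 4302) = -683*6409 = -4377347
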